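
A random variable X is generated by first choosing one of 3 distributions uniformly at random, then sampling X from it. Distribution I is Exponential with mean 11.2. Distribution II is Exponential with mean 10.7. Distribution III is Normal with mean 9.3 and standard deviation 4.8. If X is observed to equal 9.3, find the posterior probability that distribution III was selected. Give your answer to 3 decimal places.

Likelihoods f(9.3 | ·): I: 0.0389191; II: 0.0391873; III: 0.083113.
Posterior ∝ prior × likelihood. Numerator for III: 0.333333·0.083113 = 0.0277043.
Normalizing constant: 0.333333·0.0389191 + 0.333333·0.0391873 + 0.333333·0.083113 = 0.0537398.
P(III | observation) = 0.0277043 / 0.0537398 = 0.515527.

0.516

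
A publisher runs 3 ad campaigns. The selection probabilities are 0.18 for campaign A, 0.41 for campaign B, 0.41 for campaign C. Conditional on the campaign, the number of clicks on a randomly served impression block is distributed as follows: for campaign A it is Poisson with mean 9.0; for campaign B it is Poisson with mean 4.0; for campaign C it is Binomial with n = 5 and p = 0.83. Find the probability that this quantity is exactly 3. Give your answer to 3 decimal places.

Conditional on each campaign, P(X = 3): A: 0.0149943; B: 0.195367; C: 0.165246.
By total probability, P(X = 3) = 0.18·0.0149943 + 0.41·0.195367 + 0.41·0.165246 = 0.15055.

0.151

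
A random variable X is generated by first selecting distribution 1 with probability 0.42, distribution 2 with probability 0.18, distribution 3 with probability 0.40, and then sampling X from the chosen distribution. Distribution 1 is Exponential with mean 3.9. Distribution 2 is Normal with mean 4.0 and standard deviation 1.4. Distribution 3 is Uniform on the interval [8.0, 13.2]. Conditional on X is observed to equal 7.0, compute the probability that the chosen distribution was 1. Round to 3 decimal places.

0.776

Likelihoods f(7.0 | ·): 1: 0.0426022; 2: 0.0286865; 3: 0.
Posterior ∝ prior × likelihood. Numerator for 1: 0.42·0.0426022 = 0.0178929.
Normalizing constant: 0.42·0.0426022 + 0.18·0.0286865 + 0.4·0 = 0.0230565.
P(1 | observation) = 0.0178929 / 0.0230565 = 0.776047.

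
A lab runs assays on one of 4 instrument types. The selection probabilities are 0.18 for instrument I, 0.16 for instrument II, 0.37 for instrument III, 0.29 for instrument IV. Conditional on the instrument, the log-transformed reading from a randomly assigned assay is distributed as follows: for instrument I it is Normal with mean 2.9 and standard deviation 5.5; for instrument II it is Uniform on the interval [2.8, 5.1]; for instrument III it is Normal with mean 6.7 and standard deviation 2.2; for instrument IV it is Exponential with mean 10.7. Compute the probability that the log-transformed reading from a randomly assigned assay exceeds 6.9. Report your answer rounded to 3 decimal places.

0.366

Conditional on each instrument, P(X > 6.9): I: 0.233529; II: 0; III: 0.463782; IV: 0.524736.
By total probability, P(X > 6.9) = 0.18·0.233529 + 0.16·0 + 0.37·0.463782 + 0.29·0.524736 = 0.365808.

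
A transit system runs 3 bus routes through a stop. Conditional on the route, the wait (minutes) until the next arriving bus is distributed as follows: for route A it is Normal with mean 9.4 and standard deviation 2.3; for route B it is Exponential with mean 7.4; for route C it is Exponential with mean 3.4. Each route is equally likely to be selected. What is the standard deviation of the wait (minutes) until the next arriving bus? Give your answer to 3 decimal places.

Per component, A: μ=9.4, E[X²]=93.65; B: μ=7.4, E[X²]=109.52; C: μ=3.4, E[X²]=23.12.
E[X] = 0.333333·9.4 + 0.333333·7.4 + 0.333333·3.4 = 6.73333.
E[X²] = 0.333333·93.65 + 0.333333·109.52 + 0.333333·23.12 = 75.43.
Var(X) = E[X²] − (E[X])² = 75.43 − 45.3378 = 30.0922.
SD(X) = √30.0922 = 5.48564.

5.486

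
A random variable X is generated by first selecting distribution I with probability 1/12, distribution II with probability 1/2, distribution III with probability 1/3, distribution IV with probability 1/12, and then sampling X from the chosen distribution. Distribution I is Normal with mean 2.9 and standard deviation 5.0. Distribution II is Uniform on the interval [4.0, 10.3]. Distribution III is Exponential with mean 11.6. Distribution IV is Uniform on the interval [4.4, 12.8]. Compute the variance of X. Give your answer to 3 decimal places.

55.799

Per component, I: μ=2.9, E[X²]=33.41; II: μ=7.15, E[X²]=54.43; III: μ=11.6, E[X²]=269.12; IV: μ=8.6, E[X²]=79.84.
E[X] = 0.0833333·2.9 + 0.5·7.15 + 0.333333·11.6 + 0.0833333·8.6 = 8.4.
E[X²] = 0.0833333·33.41 + 0.5·54.43 + 0.333333·269.12 + 0.0833333·79.84 = 126.359.
Var(X) = E[X²] − (E[X])² = 126.359 − 70.56 = 55.7992.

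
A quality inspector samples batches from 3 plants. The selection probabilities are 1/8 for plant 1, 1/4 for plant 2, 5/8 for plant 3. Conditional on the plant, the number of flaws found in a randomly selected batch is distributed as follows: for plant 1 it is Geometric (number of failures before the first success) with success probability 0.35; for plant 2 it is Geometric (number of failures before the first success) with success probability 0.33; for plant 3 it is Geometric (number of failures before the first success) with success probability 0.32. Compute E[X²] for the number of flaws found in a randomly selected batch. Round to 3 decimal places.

For each component E[X²] = Var + (mean)², giving 1: 8.7551; 2: 10.2746; 3: 11.1562.
Overall E[X²] = 0.125·8.7551 + 0.25·10.2746 + 0.625·11.1562 = 10.6357.

10.636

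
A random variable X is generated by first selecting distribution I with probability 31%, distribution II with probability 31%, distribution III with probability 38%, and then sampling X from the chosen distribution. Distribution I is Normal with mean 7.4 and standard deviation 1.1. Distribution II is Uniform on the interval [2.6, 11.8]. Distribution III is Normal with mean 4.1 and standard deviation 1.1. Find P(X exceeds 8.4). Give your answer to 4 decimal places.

Conditional on each component, P(X > 8.4): I: 0.181651; II: 0.369565; III: 4.6322e-05.
By total probability, P(X > 8.4) = 0.31·0.181651 + 0.31·0.369565 + 0.38·4.6322e-05 = 0.170895.

0.1709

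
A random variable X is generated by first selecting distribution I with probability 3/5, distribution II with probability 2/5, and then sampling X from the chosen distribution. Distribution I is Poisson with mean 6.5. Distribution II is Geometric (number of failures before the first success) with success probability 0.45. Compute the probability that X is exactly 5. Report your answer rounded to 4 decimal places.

Conditional on each component, P(X = 5): I: 0.145369; II: 0.0226478.
By total probability, P(X = 5) = 0.6·0.145369 + 0.4·0.0226478 = 0.0962804.

0.0963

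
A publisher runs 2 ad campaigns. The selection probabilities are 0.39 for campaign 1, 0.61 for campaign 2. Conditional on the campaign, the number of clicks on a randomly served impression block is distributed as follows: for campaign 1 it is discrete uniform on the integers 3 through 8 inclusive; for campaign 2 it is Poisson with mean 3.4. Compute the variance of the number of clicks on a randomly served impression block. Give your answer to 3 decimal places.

Per component, 1: μ=5.5, E[X²]=33.1667; 2: μ=3.4, E[X²]=14.96.
E[X] = 0.39·5.5 + 0.61·3.4 = 4.219.
E[X²] = 0.39·33.1667 + 0.61·14.96 = 22.0606.
Var(X) = E[X²] − (E[X])² = 22.0606 − 17.8 = 4.26064.

4.261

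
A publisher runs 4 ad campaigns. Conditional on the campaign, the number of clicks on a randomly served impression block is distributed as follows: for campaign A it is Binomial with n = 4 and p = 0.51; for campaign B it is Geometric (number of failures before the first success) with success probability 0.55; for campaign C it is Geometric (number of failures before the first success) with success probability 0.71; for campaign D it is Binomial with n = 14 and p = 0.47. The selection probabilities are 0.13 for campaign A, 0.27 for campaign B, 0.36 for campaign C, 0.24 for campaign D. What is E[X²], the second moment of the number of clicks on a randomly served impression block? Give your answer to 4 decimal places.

For each component E[X²] = Var + (mean)², giving A: 5.1612; B: 2.15702; C: 0.742115; D: 46.7838.
Overall E[X²] = 0.13·5.1612 + 0.27·2.15702 + 0.36·0.742115 + 0.24·46.7838 = 12.7486.

12.7486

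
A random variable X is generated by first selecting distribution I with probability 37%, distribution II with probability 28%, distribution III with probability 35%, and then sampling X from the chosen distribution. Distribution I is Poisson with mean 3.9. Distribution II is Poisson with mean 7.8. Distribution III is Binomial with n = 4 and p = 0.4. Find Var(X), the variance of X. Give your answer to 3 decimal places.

Per component, I: μ=3.9, E[X²]=19.11; II: μ=7.8, E[X²]=68.64; III: μ=1.6, E[X²]=3.52.
E[X] = 0.37·3.9 + 0.28·7.8 + 0.35·1.6 = 4.187.
E[X²] = 0.37·19.11 + 0.28·68.64 + 0.35·3.52 = 27.5219.
Var(X) = E[X²] − (E[X])² = 27.5219 − 17.531 = 9.99093.

9.991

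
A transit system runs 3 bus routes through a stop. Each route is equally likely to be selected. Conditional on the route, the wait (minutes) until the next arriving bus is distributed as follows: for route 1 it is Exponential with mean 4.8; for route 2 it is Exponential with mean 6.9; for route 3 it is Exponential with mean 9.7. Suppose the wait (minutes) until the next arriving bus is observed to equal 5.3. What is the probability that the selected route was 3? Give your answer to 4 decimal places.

Likelihoods f(5.3 | ·): 1: 0.0690598; 2: 0.0672299; 3: 0.0596944.
Posterior ∝ prior × likelihood. Numerator for 3: 0.333333·0.0596944 = 0.0198981.
Normalizing constant: 0.333333·0.0690598 + 0.333333·0.0672299 + 0.333333·0.0596944 = 0.065328.
P(3 | observation) = 0.0198981 / 0.065328 = 0.304588.

0.3046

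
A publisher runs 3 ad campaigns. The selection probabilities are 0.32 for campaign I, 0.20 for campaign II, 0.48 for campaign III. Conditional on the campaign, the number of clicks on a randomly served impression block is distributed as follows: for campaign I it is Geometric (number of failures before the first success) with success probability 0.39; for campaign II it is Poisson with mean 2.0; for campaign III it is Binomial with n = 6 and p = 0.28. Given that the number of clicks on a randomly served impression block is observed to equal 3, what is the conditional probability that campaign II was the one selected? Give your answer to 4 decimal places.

Likelihoods P(X=3 | ·): I: 0.0885226; II: 0.180447; III: 0.163871.
Posterior ∝ prior × likelihood. Numerator for II: 0.2·0.180447 = 0.0360894.
Normalizing constant: 0.32·0.0885226 + 0.2·0.180447 + 0.48·0.163871 = 0.143075.
P(II | observation) = 0.0360894 / 0.143075 = 0.252242.

0.2522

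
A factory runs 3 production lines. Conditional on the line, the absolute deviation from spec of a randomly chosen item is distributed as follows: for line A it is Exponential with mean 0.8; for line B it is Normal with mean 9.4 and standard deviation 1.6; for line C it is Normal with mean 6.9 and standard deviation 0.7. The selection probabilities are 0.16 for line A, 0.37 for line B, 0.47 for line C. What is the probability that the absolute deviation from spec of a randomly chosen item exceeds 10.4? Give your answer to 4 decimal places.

Conditional on each line, P(X > 10.4): A: 2.26033e-06; B: 0.265986; C: 2.86652e-07.
By total probability, P(X > 10.4) = 0.16·2.26033e-06 + 0.37·0.265986 + 0.47·2.86652e-07 = 0.0984151.

0.0984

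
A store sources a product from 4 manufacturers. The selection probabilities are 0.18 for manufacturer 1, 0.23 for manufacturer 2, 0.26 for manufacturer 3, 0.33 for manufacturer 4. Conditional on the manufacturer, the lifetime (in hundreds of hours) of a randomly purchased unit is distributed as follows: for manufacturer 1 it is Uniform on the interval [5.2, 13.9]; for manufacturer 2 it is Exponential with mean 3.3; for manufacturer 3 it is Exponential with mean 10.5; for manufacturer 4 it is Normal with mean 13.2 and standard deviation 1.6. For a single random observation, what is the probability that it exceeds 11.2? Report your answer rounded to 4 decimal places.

0.4482

Conditional on each manufacturer, P(X > 11.2): 1: 0.310345; 2: 0.0335761; 3: 0.344154; 4: 0.89435.
By total probability, P(X > 11.2) = 0.18·0.310345 + 0.23·0.0335761 + 0.26·0.344154 + 0.33·0.89435 = 0.4482.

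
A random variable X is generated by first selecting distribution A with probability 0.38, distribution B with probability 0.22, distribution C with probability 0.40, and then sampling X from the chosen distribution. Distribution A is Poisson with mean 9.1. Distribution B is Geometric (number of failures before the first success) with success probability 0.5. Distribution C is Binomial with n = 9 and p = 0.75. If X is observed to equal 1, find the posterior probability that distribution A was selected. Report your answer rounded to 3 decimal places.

Likelihoods P(X=1 | ·): A: 0.00101616; B: 0.25; C: 0.000102997.
Posterior ∝ prior × likelihood. Numerator for A: 0.38·0.00101616 = 0.00038614.
Normalizing constant: 0.38·0.00101616 + 0.22·0.25 + 0.4·0.000102997 = 0.0554273.
P(A | observation) = 0.00038614 / 0.0554273 = 0.0069666.

0.007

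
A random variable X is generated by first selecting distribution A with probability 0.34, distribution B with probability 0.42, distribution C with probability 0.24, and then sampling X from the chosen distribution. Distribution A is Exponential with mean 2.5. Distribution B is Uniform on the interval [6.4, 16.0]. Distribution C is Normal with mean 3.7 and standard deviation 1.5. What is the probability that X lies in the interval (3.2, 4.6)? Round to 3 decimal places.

Conditional on each component, P(3.2 < X < 4.6): A: 0.11922; B: 0; C: 0.356306.
By total probability, P(3.2 < X < 4.6) = 0.34·0.11922 + 0.42·0 + 0.24·0.356306 = 0.126048.

0.126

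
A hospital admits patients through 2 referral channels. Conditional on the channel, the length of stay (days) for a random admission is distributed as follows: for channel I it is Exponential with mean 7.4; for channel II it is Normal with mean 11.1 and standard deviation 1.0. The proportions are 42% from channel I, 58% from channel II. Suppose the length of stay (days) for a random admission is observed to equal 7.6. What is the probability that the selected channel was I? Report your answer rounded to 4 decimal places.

Likelihoods f(7.6 | ·): I: 0.0483878; II: 0.000872683.
Posterior ∝ prior × likelihood. Numerator for I: 0.42·0.0483878 = 0.0203229.
Normalizing constant: 0.42·0.0483878 + 0.58·0.000872683 = 0.020829.
P(I | observation) = 0.0203229 / 0.020829 = 0.9757.

0.9757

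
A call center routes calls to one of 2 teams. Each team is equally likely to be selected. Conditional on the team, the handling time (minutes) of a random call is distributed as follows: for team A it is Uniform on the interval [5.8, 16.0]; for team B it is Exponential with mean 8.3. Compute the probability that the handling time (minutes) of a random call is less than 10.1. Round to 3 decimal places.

0.563

Conditional on each team, P(X < 10.1): A: 0.421569; B: 0.703844.
By total probability, P(X < 10.1) = 0.5·0.421569 + 0.5·0.703844 = 0.562706.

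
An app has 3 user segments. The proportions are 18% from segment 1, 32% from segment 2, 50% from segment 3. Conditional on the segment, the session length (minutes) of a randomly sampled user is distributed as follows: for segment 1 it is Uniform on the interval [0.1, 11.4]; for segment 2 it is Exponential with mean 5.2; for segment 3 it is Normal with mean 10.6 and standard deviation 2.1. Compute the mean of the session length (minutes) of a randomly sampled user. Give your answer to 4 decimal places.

7.9990

Component means — 1: 5.75; 2: 5.2; 3: 10.6.
E[X] = 0.18·5.75 + 0.32·5.2 + 0.5·10.6 = 7.999.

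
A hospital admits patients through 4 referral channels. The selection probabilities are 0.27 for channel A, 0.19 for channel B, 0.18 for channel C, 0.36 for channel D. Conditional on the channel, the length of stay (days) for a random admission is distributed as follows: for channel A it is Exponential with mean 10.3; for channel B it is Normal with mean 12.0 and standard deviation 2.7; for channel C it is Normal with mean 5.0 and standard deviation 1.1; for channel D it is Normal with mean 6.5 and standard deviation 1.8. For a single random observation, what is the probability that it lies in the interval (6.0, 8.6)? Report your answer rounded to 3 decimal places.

0.259

Conditional on each channel, P(6.0 < X < 8.6): A: 0.124591; B: 0.0908342; C: 0.181118; D: 0.487736.
By total probability, P(6.0 < X < 8.6) = 0.27·0.124591 + 0.19·0.0908342 + 0.18·0.181118 + 0.36·0.487736 = 0.259084.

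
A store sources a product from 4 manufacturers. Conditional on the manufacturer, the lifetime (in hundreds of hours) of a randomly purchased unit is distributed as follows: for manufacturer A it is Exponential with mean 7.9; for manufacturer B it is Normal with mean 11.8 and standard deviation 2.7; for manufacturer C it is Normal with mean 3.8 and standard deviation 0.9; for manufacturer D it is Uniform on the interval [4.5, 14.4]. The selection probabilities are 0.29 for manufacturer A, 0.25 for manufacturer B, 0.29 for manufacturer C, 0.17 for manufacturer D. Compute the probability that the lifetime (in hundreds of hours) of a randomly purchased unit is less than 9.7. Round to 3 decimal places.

0.639

Conditional on each manufacturer, P(X < 9.7): A: 0.707078; B: 0.21835; C: 1; D: 0.525253.
By total probability, P(X < 9.7) = 0.29·0.707078 + 0.25·0.21835 + 0.29·1 + 0.17·0.525253 = 0.638933.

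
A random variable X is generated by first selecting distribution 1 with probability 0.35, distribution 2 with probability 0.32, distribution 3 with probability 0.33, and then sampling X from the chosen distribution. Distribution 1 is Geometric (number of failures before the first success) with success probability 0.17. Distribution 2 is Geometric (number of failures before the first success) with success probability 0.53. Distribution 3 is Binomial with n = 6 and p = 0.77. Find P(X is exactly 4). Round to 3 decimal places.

Conditional on each component, P(X = 4): 1: 0.0806791; 2: 0.0258623; 3: 0.278939.
By total probability, P(X = 4) = 0.35·0.0806791 + 0.32·0.0258623 + 0.33·0.278939 = 0.128564.

0.129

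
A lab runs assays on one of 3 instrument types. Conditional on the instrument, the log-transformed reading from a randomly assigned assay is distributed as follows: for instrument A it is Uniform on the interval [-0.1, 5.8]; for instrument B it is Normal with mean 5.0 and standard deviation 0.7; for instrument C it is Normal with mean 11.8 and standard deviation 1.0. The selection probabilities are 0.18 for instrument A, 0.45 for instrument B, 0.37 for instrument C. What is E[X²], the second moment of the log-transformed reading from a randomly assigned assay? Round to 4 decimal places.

For each component E[X²] = Var + (mean)², giving A: 11.0233; B: 25.49; C: 140.24.
Overall E[X²] = 0.18·11.0233 + 0.45·25.49 + 0.37·140.24 = 65.3435.

65.3435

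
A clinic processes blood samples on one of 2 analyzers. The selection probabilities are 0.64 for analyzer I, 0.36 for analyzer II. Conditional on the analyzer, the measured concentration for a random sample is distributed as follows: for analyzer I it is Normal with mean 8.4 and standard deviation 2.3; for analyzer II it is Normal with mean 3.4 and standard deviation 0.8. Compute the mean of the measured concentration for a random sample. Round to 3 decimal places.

6.600

Component means — I: 8.4; II: 3.4.
E[X] = 0.64·8.4 + 0.36·3.4 = 6.6.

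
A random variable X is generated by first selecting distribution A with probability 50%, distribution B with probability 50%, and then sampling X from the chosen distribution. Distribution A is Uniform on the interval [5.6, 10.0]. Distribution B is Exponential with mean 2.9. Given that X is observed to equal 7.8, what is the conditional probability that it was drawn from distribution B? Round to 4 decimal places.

Likelihoods f(7.8 | ·): A: 0.227273; B: 0.0234153.
Posterior ∝ prior × likelihood. Numerator for B: 0.5·0.0234153 = 0.0117076.
Normalizing constant: 0.5·0.227273 + 0.5·0.0234153 = 0.125344.
P(B | observation) = 0.0117076 / 0.125344 = 0.0934041.

0.0934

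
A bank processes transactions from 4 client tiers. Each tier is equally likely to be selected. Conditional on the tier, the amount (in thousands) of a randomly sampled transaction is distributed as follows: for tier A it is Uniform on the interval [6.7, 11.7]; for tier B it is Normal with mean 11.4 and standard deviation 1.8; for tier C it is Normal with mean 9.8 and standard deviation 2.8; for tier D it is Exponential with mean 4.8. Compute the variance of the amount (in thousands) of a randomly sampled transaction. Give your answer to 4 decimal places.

Per component, A: μ=9.2, E[X²]=86.7233; B: μ=11.4, E[X²]=133.2; C: μ=9.8, E[X²]=103.88; D: μ=4.8, E[X²]=46.08.
E[X] = 0.25·9.2 + 0.25·11.4 + 0.25·9.8 + 0.25·4.8 = 8.8.
E[X²] = 0.25·86.7233 + 0.25·133.2 + 0.25·103.88 + 0.25·46.08 = 92.4708.
Var(X) = E[X²] − (E[X])² = 92.4708 − 77.44 = 15.0308.

15.0308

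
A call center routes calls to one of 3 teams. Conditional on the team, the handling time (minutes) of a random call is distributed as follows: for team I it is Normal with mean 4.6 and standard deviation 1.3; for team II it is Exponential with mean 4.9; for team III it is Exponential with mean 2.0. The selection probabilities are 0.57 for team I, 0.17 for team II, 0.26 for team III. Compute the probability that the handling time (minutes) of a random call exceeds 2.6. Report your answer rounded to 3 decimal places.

0.706

Conditional on each team, P(X > 2.6): I: 0.938032; II: 0.588245; III: 0.272532.
By total probability, P(X > 2.6) = 0.57·0.938032 + 0.17·0.588245 + 0.26·0.272532 = 0.705538.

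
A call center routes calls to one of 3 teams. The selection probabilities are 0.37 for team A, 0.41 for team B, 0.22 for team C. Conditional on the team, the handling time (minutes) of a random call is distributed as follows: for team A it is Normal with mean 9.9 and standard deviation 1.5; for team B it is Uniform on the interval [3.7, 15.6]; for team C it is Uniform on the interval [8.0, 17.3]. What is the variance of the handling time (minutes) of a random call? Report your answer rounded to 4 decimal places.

Per component, A: μ=9.9, E[X²]=100.26; B: μ=9.65, E[X²]=104.923; C: μ=12.65, E[X²]=167.23.
E[X] = 0.37·9.9 + 0.41·9.65 + 0.22·12.65 = 10.4025.
E[X²] = 0.37·100.26 + 0.41·104.923 + 0.22·167.23 = 116.905.
Var(X) = E[X²] − (E[X])² = 116.905 − 108.212 = 8.69336.

8.6934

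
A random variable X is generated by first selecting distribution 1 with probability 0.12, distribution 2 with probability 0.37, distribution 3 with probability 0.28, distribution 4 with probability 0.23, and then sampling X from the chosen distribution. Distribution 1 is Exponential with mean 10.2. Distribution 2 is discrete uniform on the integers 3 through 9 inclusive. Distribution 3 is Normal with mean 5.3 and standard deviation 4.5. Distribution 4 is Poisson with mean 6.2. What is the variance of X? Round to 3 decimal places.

23.199

Per component, 1: μ=10.2, E[X²]=208.08; 2: μ=6, E[X²]=40; 3: μ=5.3, E[X²]=48.34; 4: μ=6.2, E[X²]=44.64.
E[X] = 0.12·10.2 + 0.37·6 + 0.28·5.3 + 0.23·6.2 = 6.354.
E[X²] = 0.12·208.08 + 0.37·40 + 0.28·48.34 + 0.23·44.64 = 63.572.
Var(X) = E[X²] − (E[X])² = 63.572 − 40.3733 = 23.1987.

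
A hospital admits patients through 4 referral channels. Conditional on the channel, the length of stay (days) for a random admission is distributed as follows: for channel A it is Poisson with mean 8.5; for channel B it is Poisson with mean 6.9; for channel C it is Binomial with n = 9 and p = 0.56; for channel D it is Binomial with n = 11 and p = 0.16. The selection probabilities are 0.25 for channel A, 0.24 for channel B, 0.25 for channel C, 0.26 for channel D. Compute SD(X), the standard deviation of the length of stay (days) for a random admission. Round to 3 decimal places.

Per component, A: μ=8.5, E[X²]=80.75; B: μ=6.9, E[X²]=54.51; C: μ=5.04, E[X²]=27.6192; D: μ=1.76, E[X²]=4.576.
E[X] = 0.25·8.5 + 0.24·6.9 + 0.25·5.04 + 0.26·1.76 = 5.4986.
E[X²] = 0.25·80.75 + 0.24·54.51 + 0.25·27.6192 + 0.26·4.576 = 41.3645.
Var(X) = E[X²] − (E[X])² = 41.3645 − 30.2346 = 11.1299.
SD(X) = √11.1299 = 3.33614.

3.336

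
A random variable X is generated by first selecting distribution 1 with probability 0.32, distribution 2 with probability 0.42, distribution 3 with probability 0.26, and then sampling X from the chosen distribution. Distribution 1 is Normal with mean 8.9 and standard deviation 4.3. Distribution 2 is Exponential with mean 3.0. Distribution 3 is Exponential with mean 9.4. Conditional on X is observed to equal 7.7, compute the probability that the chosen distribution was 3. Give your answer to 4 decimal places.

0.2368

Likelihoods f(7.7 | ·): 1: 0.089234; 2: 0.025597; 3: 0.0468943.
Posterior ∝ prior × likelihood. Numerator for 3: 0.26·0.0468943 = 0.0121925.
Normalizing constant: 0.32·0.089234 + 0.42·0.025597 + 0.26·0.0468943 = 0.0514981.
P(3 | observation) = 0.0121925 / 0.0514981 = 0.236757.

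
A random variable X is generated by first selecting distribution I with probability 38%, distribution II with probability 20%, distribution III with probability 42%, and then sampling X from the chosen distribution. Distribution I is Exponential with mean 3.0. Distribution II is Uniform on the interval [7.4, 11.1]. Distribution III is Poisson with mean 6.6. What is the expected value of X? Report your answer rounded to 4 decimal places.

Component means — I: 3; II: 9.25; III: 6.6.
E[X] = 0.38·3 + 0.2·9.25 + 0.42·6.6 = 5.762.

5.7620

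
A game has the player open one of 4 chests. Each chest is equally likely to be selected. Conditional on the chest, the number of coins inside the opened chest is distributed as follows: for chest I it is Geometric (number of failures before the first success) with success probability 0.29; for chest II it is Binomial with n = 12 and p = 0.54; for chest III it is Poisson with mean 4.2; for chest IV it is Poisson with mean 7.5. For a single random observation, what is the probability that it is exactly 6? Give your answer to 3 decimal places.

0.126

Conditional on each chest, P(X = 6): I: 0.0371491; II: 0.217061; III: 0.114321; IV: 0.136718.
By total probability, P(X = 6) = 0.25·0.0371491 + 0.25·0.217061 + 0.25·0.114321 + 0.25·0.136718 = 0.126312.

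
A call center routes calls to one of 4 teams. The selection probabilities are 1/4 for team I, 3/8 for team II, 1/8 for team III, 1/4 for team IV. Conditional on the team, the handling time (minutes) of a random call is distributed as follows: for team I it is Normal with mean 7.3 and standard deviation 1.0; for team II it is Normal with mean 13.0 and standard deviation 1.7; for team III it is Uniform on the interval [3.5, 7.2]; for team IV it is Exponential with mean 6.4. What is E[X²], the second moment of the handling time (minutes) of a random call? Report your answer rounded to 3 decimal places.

102.232

For each component E[X²] = Var + (mean)², giving I: 54.29; II: 171.89; III: 29.7633; IV: 81.92.
Overall E[X²] = 0.25·54.29 + 0.375·171.89 + 0.125·29.7633 + 0.25·81.92 = 102.232.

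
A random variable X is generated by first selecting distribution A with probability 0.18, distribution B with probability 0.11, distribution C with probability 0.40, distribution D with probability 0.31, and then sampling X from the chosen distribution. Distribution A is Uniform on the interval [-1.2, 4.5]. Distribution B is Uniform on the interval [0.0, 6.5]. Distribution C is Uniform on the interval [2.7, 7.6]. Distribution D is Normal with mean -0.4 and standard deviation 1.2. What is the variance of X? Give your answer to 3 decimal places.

7.721

Per component, A: μ=1.65, E[X²]=5.43; B: μ=3.25, E[X²]=14.0833; C: μ=5.15, E[X²]=28.5233; D: μ=-0.4, E[X²]=1.6.
E[X] = 0.18·1.65 + 0.11·3.25 + 0.4·5.15 + 0.31·-0.4 = 2.5905.
E[X²] = 0.18·5.43 + 0.11·14.0833 + 0.4·28.5233 + 0.31·1.6 = 14.4319.
Var(X) = E[X²] − (E[X])² = 14.4319 − 6.71069 = 7.72121.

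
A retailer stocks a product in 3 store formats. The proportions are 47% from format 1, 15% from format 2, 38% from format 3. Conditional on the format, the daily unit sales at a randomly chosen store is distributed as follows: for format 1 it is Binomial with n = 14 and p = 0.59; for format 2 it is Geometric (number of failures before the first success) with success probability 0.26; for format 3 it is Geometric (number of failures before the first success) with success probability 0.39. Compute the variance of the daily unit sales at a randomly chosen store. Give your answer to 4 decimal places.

Per component, 1: μ=8.26, E[X²]=71.6142; 2: μ=2.84615, E[X²]=19.0473; 3: μ=1.5641, E[X²]=6.45694.
E[X] = 0.47·8.26 + 0.15·2.84615 + 0.38·1.5641 = 4.90348.
E[X²] = 0.47·71.6142 + 0.15·19.0473 + 0.38·6.45694 = 38.9694.
Var(X) = E[X²] − (E[X])² = 38.9694 − 24.0441 = 14.9253.

14.9253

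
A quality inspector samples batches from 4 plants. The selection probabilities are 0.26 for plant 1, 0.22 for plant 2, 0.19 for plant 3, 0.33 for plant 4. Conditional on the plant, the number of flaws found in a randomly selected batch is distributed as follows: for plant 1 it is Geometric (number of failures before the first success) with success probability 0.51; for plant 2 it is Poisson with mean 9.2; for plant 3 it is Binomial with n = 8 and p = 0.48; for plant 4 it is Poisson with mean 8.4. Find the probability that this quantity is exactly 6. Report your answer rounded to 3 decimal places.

0.074

Conditional on each plant, P(X = 6): 1: 0.00705906; 2: 0.0850913; 3: 0.0926002; 4: 0.109716.
By total probability, P(X = 6) = 0.26·0.00705906 + 0.22·0.0850913 + 0.19·0.0926002 + 0.33·0.109716 = 0.0743557.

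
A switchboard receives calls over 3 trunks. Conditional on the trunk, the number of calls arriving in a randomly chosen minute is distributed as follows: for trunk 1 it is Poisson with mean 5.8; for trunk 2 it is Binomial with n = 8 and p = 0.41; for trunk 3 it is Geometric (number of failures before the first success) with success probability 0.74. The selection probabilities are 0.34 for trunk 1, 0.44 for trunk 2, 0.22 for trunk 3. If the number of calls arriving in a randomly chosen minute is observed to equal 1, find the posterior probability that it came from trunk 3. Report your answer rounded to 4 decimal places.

0.5026

Likelihoods P(X=1 | ·): 1: 0.0175598; 2: 0.0816278; 3: 0.1924.
Posterior ∝ prior × likelihood. Numerator for 3: 0.22·0.1924 = 0.042328.
Normalizing constant: 0.34·0.0175598 + 0.44·0.0816278 + 0.22·0.1924 = 0.0842146.
P(3 | observation) = 0.042328 / 0.0842146 = 0.502621.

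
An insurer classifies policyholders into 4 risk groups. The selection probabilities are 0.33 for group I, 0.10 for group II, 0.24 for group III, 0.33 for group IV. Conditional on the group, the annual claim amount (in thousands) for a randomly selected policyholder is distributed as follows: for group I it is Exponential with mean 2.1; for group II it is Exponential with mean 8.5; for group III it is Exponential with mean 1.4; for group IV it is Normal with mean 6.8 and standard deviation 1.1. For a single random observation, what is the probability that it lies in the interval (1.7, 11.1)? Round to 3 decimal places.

Conditional on each group, P(1.7 < X < 11.1): I: 0.440007; II: 0.547797; III: 0.296562; IV: 0.999952.
By total probability, P(1.7 < X < 11.1) = 0.33·0.440007 + 0.1·0.547797 + 0.24·0.296562 + 0.33·0.999952 = 0.601141.

0.601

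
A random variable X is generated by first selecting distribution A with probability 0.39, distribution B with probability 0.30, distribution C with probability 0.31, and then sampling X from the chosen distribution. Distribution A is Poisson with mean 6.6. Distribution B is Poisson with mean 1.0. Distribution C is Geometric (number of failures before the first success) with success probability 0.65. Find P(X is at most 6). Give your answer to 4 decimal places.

Conditional on each component, P(X ≤ 6): A: 0.510839; B: 0.999917; C: 0.999357.
By total probability, P(X ≤ 6) = 0.39·0.510839 + 0.3·0.999917 + 0.31·0.999357 = 0.809003.

0.8090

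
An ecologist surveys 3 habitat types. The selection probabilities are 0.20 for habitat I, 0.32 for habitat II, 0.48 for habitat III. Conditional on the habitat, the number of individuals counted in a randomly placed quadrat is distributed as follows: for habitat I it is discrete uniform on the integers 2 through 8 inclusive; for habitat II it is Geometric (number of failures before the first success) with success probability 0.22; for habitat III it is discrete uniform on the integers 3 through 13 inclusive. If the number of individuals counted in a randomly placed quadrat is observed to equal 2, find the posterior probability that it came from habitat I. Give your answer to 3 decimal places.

Likelihoods P(X=2 | ·): I: 0.142857; II: 0.133848; III: 0.
Posterior ∝ prior × likelihood. Numerator for I: 0.2·0.142857 = 0.0285714.
Normalizing constant: 0.2·0.142857 + 0.32·0.133848 + 0.48·0 = 0.0714028.
P(I | observation) = 0.0285714 / 0.0714028 = 0.400144.

0.400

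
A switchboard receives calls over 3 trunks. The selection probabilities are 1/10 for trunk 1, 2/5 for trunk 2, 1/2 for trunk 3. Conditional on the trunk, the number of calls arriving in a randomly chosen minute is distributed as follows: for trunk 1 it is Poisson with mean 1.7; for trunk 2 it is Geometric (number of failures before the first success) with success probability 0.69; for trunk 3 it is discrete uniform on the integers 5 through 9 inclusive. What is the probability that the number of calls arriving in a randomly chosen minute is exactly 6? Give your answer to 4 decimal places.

0.1009

Conditional on each trunk, P(X = 6): 1: 0.00612436; 2: 0.000612378; 3: 0.2.
By total probability, P(X = 6) = 0.1·0.00612436 + 0.4·0.000612378 + 0.5·0.2 = 0.100857.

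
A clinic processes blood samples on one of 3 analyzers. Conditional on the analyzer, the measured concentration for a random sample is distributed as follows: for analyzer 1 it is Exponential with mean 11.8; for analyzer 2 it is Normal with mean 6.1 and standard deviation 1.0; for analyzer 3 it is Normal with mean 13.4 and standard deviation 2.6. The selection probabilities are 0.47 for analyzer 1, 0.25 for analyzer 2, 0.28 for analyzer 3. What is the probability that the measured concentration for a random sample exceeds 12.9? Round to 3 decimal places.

Conditional on each analyzer, P(X > 12.9): 1: 0.335136; 2: 5.23093e-12; 3: 0.576249.
By total probability, P(X > 12.9) = 0.47·0.335136 + 0.25·5.23093e-12 + 0.28·0.576249 = 0.318864.

0.319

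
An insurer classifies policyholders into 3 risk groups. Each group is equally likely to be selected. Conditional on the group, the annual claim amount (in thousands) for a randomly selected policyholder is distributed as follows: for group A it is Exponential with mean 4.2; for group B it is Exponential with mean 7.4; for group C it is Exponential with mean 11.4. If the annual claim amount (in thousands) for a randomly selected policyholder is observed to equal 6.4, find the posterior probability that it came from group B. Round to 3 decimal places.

0.358

Likelihoods f(6.4 | ·): A: 0.0518763; B: 0.0569065; C: 0.0500358.
Posterior ∝ prior × likelihood. Numerator for B: 0.333333·0.0569065 = 0.0189688.
Normalizing constant: 0.333333·0.0518763 + 0.333333·0.0569065 + 0.333333·0.0500358 = 0.0529395.
P(B | observation) = 0.0189688 / 0.0529395 = 0.358312.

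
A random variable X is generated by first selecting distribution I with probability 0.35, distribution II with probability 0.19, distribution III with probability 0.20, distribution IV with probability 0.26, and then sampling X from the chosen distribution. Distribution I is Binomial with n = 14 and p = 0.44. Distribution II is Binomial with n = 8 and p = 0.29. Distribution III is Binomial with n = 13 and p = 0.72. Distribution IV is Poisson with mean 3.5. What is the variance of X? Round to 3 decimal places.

Per component, I: μ=6.16, E[X²]=41.3952; II: μ=2.32, E[X²]=7.0296; III: μ=9.36, E[X²]=90.2304; IV: μ=3.5, E[X²]=15.75.
E[X] = 0.35·6.16 + 0.19·2.32 + 0.2·9.36 + 0.26·3.5 = 5.3788.
E[X²] = 0.35·41.3952 + 0.19·7.0296 + 0.2·90.2304 + 0.26·15.75 = 37.965.
Var(X) = E[X²] − (E[X])² = 37.965 − 28.9315 = 9.03353.

9.034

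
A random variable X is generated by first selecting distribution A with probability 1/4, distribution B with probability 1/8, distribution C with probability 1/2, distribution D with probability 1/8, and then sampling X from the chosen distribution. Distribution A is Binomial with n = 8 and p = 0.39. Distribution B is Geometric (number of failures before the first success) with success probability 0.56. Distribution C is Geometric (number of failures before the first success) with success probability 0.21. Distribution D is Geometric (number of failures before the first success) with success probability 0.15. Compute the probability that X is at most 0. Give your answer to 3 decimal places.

Conditional on each component, P(X ≤ 0): A: 0.0191707; B: 0.56; C: 0.21; D: 0.15.
By total probability, P(X ≤ 0) = 0.25·0.0191707 + 0.125·0.56 + 0.5·0.21 + 0.125·0.15 = 0.198543.

0.199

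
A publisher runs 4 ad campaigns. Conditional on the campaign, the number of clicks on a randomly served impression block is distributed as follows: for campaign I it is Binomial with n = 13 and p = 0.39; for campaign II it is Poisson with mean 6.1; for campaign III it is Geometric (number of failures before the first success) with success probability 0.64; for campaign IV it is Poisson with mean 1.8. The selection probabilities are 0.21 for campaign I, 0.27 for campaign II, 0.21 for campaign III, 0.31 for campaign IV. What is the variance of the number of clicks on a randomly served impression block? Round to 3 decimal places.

8.077

Per component, I: μ=5.07, E[X²]=28.7976; II: μ=6.1, E[X²]=43.31; III: μ=0.5625, E[X²]=1.19531; IV: μ=1.8, E[X²]=5.04.
E[X] = 0.21·5.07 + 0.27·6.1 + 0.21·0.5625 + 0.31·1.8 = 3.38782.
E[X²] = 0.21·28.7976 + 0.27·43.31 + 0.21·1.19531 + 0.31·5.04 = 19.5546.
Var(X) = E[X²] − (E[X])² = 19.5546 − 11.4774 = 8.07725.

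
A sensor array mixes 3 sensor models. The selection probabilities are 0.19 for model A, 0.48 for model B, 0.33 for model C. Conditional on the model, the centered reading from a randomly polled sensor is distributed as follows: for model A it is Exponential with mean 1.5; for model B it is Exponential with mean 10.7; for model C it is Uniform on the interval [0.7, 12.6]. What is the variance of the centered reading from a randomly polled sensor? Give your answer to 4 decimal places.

71.2573

Per component, A: μ=1.5, E[X²]=4.5; B: μ=10.7, E[X²]=228.98; C: μ=6.65, E[X²]=56.0233.
E[X] = 0.19·1.5 + 0.48·10.7 + 0.33·6.65 = 7.6155.
E[X²] = 0.19·4.5 + 0.48·228.98 + 0.33·56.0233 = 129.253.
Var(X) = E[X²] − (E[X])² = 129.253 − 57.9958 = 71.2573.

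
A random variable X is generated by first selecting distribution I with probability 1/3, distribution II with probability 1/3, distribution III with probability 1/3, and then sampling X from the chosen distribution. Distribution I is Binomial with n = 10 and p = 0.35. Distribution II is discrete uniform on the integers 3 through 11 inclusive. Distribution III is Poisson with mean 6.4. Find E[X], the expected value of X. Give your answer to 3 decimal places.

Component means — I: 3.5; II: 7; III: 6.4.
E[X] = 0.333333·3.5 + 0.333333·7 + 0.333333·6.4 = 5.63333.

5.633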